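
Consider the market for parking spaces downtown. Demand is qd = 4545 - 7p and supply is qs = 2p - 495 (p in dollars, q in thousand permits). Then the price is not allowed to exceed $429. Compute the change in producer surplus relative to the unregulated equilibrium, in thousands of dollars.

Setting quantity demanded equal to quantity supplied, 4545 - 7p = 2p - 495, gives p* = 560 and q* = 625.
Because the ceiling (429) lies below the market-clearing price, it is binding.
At p = 429: qd = 4545 - 7·429 = 1542 and qs = 2·429 - 495 = 363.
Producer surplus without the control is ½ · (560 - 247.5) · 625 = 97656.25.
With the ceiling, producers sell 363 units at 429, so PS = ½ · (429 - 247.5) · 363 = 32942.25.
Change in producer surplus = 32942.25 - 97656.25 = -64714.

-64714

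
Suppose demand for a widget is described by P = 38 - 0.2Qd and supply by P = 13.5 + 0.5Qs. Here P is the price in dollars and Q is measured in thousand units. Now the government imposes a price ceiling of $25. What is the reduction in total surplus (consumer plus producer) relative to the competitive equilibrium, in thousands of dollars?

50.4

Rearranging demand gives Qd = 190 - 5P; rearranging supply gives Qs = 2P - 27. Setting quantity demanded equal to quantity supplied, 190 - 5P = 2P - 27, gives P* = 31 and Q* = 35.
Since 25 < 31, the ceiling is binding.
At P = 25: Qd = 190 - 5·25 = 65 and Qs = 2·25 - 27 = 23.
Quantity traded falls to 23. At Q = 23 the demand price is (190 - 23)/5 = 33.4 and the supply price is (27 + 23)/2 = 25.
Deadweight loss = ½ · (33.4 - 25) · (35 - 23) = ½ · 8.4 · 12 = 50.4.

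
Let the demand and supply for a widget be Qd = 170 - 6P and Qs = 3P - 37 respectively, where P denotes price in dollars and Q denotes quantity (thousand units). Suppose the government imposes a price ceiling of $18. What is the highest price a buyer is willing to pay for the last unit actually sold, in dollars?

25.5

Without the control the market clears where 170 - 6P = 3P - 37, i.e. P* = 23 and Q* = 32.
Since 18 < 23, the ceiling is binding.
At P = 18: Qd = 170 - 6·18 = 62 and Qs = 3·18 - 37 = 17.
Only 17 units reach the market. On the demand curve, the marginal buyer's willingness to pay at Q = 17 is (170 - 17)/6 = 25.5.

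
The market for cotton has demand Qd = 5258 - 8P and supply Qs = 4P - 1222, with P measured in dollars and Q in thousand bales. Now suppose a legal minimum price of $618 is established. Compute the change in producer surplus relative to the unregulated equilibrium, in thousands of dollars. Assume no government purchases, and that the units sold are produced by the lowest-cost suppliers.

-24180

Equilibrium: 5258 - 8P = 4P - 1222, so 6480 = 12P and P* = 540, Q* = 938.
The floor of 618 is above the equilibrium price 540, so it binds.
At P = 618: Qd = 5258 - 8·618 = 314 and Qs = 4·618 - 1222 = 1250.
Producer surplus without the control is ½ · (540 - 305.5) · 938 = 109980.5.
With the floor, 314 units are sold at 618. The supply price at Q = 314 is 384, so PS = ½ · [(618 - 305.5) + (618 - 384)] · 314 = 85800.5.
Change in producer surplus = 85800.5 - 109980.5 = -24180.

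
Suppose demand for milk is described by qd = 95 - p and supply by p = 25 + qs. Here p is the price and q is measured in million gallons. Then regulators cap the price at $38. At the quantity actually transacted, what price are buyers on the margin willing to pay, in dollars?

82

Rearranging supply gives qs = p - 25. Without the control the market clears where 95 - p = p - 25, i.e. p* = 60 and q* = 35.
Since 38 < 60, the ceiling is binding.
At p = 38: qd = 95 - 38 = 57 and qs = 38 - 25 = 13.
Only 13 units reach the market. On the demand curve, the marginal buyer's willingness to pay at q = 13 is (95 - 13) = 82.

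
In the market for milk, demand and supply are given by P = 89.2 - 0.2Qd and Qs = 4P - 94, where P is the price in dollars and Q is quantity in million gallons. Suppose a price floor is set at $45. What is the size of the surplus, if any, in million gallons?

Rearranging demand gives Qd = 446 - 5P. Equilibrium: 446 - 5P = 4P - 94, so 540 = 9P and P* = 60, Q* = 146.
Since 45 is below P* = 60, the floor does not bind and the free-market outcome prevails.
Since the control does not bind, there is no surplus.

0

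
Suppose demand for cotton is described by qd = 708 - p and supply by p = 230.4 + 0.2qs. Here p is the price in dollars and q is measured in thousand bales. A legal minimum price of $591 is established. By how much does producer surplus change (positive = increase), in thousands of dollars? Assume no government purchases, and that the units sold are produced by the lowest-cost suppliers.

24980.9

Rearranging supply gives qs = 5p - 1152. Without the control the market clears where 708 - p = 5p - 1152, i.e. p* = 310 and q* = 398.
The floor of 591 is above the equilibrium price 310, so it binds.
At p = 591: qd = 708 - 591 = 117 and qs = 5·591 - 1152 = 1803.
Producer surplus without the control is ½ · (310 - 230.4) · 398 = 15840.4.
With the floor, 117 units are sold at 591. The supply price at q = 117 is 253.8, so PS = ½ · [(591 - 230.4) + (591 - 253.8)] · 117 = 40821.3.
Change in producer surplus = 40821.3 - 15840.4 = 24980.9.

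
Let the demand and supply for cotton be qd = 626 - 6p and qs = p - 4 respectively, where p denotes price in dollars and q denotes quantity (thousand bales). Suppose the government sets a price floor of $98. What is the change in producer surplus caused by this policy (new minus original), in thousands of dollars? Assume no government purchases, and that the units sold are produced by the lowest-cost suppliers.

Without the control the market clears where 626 - 6p = p - 4, i.e. p* = 90 and q* = 86.
Since 98 > 90, the floor is binding.
At p = 98: qd = 626 - 6·98 = 38 and qs = 98 - 4 = 94.
Producer surplus without the control is ½ · (90 - 4) · 86 = 3698.
With the floor, 38 units are sold at 98. The supply price at q = 38 is 42, so PS = ½ · [(98 - 4) + (98 - 42)] · 38 = 2850.
Change in producer surplus = 2850 - 3698 = -848.

-848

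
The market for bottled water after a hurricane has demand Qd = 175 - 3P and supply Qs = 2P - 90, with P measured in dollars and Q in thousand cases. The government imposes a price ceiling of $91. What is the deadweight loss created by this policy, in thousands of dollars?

Setting quantity demanded equal to quantity supplied, 175 - 3P = 2P - 90, gives P* = 53 and Q* = 16.
The ceiling of 91 is above the equilibrium price 53, so it is not binding; the market clears at P* = 53, Q* = 16.
Since the control does not bind, no trades are prevented and deadweight loss is zero.

0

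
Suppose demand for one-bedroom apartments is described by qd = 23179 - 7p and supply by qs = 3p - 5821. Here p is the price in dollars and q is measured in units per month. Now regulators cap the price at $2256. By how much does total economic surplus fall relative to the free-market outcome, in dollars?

888720

Equilibrium: 23179 - 7p = 3p - 5821, so 29000 = 10p and p* = 2900, q* = 2879.
Because the ceiling (2256) lies below the market-clearing price, it is binding.
At p = 2256: qd = 23179 - 7·2256 = 7387 and qs = 3·2256 - 5821 = 947.
Quantity traded falls to 947. At q = 947 the demand price is (23179 - 947)/7 = 3176 and the supply price is (5821 + 947)/3 = 2256.
Deadweight loss = ½ · (3176 - 2256) · (2879 - 947) = ½ · 920 · 1932 = 888720.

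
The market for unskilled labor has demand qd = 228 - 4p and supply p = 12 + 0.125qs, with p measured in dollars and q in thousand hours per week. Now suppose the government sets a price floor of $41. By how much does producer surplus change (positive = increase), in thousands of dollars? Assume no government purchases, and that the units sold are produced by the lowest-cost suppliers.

Rearranging supply gives qs = 8p - 96. Setting quantity demanded equal to quantity supplied, 228 - 4p = 8p - 96, gives p* = 27 and q* = 120.
Because the floor (41) lies above the market-clearing price, it is binding.
At p = 41: qd = 228 - 4·41 = 64 and qs = 8·41 - 96 = 232.
Producer surplus without the control is ½ · (27 - 12) · 120 = 900.
With the floor, 64 units are sold at 41. The supply price at q = 64 is 20, so PS = ½ · [(41 - 12) + (41 - 20)] · 64 = 1600.
Change in producer surplus = 1600 - 900 = 700.

700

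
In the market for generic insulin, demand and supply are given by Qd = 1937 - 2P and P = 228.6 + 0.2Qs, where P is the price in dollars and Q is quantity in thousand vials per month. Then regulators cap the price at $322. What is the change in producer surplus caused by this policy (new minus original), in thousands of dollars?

-89916

Rearranging supply gives Qs = 5P - 1143. Setting quantity demanded equal to quantity supplied, 1937 - 2P = 5P - 1143, gives P* = 440 and Q* = 1057.
Since 322 < 440, the ceiling is binding.
At P = 322: Qd = 1937 - 2·322 = 1293 and Qs = 5·322 - 1143 = 467.
Producer surplus without the control is ½ · (440 - 228.6) · 1057 = 111724.9.
With the ceiling, producers sell 467 units at 322, so PS = ½ · (322 - 228.6) · 467 = 21808.9.
Change in producer surplus = 21808.9 - 111724.9 = -89916.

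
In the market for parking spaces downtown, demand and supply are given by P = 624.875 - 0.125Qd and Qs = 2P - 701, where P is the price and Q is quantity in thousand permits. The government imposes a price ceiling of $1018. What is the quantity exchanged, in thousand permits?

439

Rearranging demand gives Qd = 4999 - 8P. Equilibrium: 4999 - 8P = 2P - 701, so 5700 = 10P and P* = 570, Q* = 439.
Since 1018 is above P* = 570, the ceiling does not bind and the free-market outcome prevails.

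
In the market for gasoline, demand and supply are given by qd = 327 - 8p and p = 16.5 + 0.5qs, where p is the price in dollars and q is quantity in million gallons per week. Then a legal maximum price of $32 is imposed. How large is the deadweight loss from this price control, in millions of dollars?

Rearranging supply gives qs = 2p - 33. In a free market, 327 - 8p = 2p - 33 gives the equilibrium p* = 36, q* = 39.
The ceiling of 32 is below the equilibrium price 36, so it binds.
At p = 32: qd = 327 - 8·32 = 71 and qs = 2·32 - 33 = 31.
Quantity traded falls to 31. At q = 31 the demand price is (327 - 31)/8 = 37 and the supply price is (33 + 31)/2 = 32.
Deadweight loss = ½ · (37 - 32) · (39 - 31) = ½ · 5 · 8 = 20.

20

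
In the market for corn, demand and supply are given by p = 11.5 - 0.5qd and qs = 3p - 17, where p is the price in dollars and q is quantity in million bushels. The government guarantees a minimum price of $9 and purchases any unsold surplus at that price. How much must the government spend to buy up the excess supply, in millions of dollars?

Rearranging demand gives qd = 23 - 2p. Setting quantity demanded equal to quantity supplied, 23 - 2p = 3p - 17, gives p* = 8 and q* = 7.
Since 9 > 8, the floor is binding.
At p = 9: qd = 23 - 2·9 = 5 and qs = 3·9 - 17 = 10.
Surplus = qs - qd = 5.
Government expenditure = surplus × support price = 5 × 9 = 45.

45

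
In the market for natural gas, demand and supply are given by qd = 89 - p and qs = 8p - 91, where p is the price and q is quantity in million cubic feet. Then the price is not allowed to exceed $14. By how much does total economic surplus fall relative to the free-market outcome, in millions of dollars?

1296

In a free market, 89 - p = 8p - 91 gives the equilibrium p* = 20, q* = 69.
Because the ceiling (14) lies below the market-clearing price, it is binding.
At p = 14: qd = 89 - 14 = 75 and qs = 8·14 - 91 = 21.
Quantity traded falls to 21. At q = 21 the demand price is 89 - 21 = 68 and the supply price is (91 + 21)/8 = 14.
Deadweight loss = ½ · (68 - 14) · (69 - 21) = ½ · 54 · 48 = 1296.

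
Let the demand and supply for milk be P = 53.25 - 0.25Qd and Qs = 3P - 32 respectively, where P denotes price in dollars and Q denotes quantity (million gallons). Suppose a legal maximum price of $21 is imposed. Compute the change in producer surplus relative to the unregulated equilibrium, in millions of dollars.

Rearranging demand gives Qd = 213 - 4P. In a free market, 213 - 4P = 3P - 32 gives the equilibrium P* = 35, Q* = 73.
Since 21 < 35, the ceiling is binding.
At P = 21: Qd = 213 - 4·21 = 129 and Qs = 3·21 - 32 = 31.
Producer surplus without the control is ½ · (35 - 32/3) · 73 = 5329/6.
With the ceiling, producers sell 31 units at 21, so PS = ½ · (21 - 32/3) · 31 = 961/6.
Change in producer surplus = 961/6 - 5329/6 = -728.

-728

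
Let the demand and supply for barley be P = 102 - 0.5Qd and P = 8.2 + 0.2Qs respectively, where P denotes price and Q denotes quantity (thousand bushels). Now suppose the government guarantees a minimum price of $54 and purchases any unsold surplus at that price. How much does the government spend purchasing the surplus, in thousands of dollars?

7182

Rearranging demand gives Qd = 204 - 2P; rearranging supply gives Qs = 5P - 41. In a free market, 204 - 2P = 5P - 41 gives the equilibrium P* = 35, Q* = 134.
The floor of 54 is above the equilibrium price 35, so it binds.
At P = 54: Qd = 204 - 2·54 = 96 and Qs = 5·54 - 41 = 229.
Surplus = Qs - Qd = 133.
Government expenditure = surplus × support price = 133 × 54 = 7182.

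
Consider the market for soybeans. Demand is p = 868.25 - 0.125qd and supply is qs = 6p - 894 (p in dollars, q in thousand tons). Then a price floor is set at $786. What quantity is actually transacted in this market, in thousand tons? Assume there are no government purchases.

658

Rearranging demand gives qd = 6946 - 8p. Equilibrium: 6946 - 8p = 6p - 894, so 7840 = 14p and p* = 560, q* = 2466.
Because the floor (786) lies above the market-clearing price, it is binding.
At p = 786: qd = 6946 - 8·786 = 658 and qs = 6·786 - 894 = 3822.
The quantity actually transacted is the short side, demand: 658.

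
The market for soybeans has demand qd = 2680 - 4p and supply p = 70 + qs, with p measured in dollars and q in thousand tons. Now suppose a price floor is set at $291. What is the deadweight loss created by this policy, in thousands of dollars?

Rearranging supply gives qs = p - 70. In a free market, 2680 - 4p = p - 70 gives the equilibrium p* = 550, q* = 480.
Since 291 is below p* = 550, the floor does not bind and the free-market outcome prevails.
Since the control does not bind, no trades are prevented and deadweight loss is zero.

0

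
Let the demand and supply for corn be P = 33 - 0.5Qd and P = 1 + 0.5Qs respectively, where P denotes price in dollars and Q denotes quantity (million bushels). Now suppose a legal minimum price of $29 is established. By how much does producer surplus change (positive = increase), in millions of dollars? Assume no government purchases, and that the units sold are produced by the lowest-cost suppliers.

Rearranging demand gives Qd = 66 - 2P; rearranging supply gives Qs = 2P - 2. Setting quantity demanded equal to quantity supplied, 66 - 2P = 2P - 2, gives P* = 17 and Q* = 32.
Because the floor (29) lies above the market-clearing price, it is binding.
At P = 29: Qd = 66 - 2·29 = 8 and Qs = 2·29 - 2 = 56.
Producer surplus without the control is ½ · (17 - 1) · 32 = 256.
With the floor, 8 units are sold at 29. The supply price at Q = 8 is 5, so PS = ½ · [(29 - 1) + (29 - 5)] · 8 = 208.
Change in producer surplus = 208 - 256 = -48.

-48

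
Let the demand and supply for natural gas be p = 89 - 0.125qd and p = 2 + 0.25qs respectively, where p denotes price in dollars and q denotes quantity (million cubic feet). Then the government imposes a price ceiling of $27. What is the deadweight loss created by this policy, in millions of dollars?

Rearranging demand gives qd = 712 - 8p; rearranging supply gives qs = 4p - 8. In a free market, 712 - 8p = 4p - 8 gives the equilibrium p* = 60, q* = 232.
Since 27 < 60, the ceiling is binding.
At p = 27: qd = 712 - 8·27 = 496 and qs = 4·27 - 8 = 100.
Quantity traded falls to 100. At q = 100 the demand price is (712 - 100)/8 = 76.5 and the supply price is (8 + 100)/4 = 27.
Deadweight loss = ½ · (76.5 - 27) · (232 - 100) = ½ · 49.5 · 132 = 3267.

3267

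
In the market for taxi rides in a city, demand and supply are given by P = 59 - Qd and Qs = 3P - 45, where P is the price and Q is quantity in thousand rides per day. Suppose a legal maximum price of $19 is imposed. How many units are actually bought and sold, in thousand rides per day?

Rearranging demand gives Qd = 59 - P. In a free market, 59 - P = 3P - 45 gives the equilibrium P* = 26, Q* = 33.
Since 19 < 26, the ceiling is binding.
At P = 19: Qd = 59 - 19 = 40 and Qs = 3·19 - 45 = 12.
The quantity actually transacted is the short side, supply: 12.

12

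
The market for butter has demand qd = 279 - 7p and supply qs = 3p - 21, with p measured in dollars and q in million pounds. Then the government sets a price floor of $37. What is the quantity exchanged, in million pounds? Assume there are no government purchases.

20

Without the control the market clears where 279 - 7p = 3p - 21, i.e. p* = 30 and q* = 69.
The floor of 37 is above the equilibrium price 30, so it binds.
At p = 37: qd = 279 - 7·37 = 20 and qs = 3·37 - 21 = 90.
The quantity actually transacted is the short side, demand: 20.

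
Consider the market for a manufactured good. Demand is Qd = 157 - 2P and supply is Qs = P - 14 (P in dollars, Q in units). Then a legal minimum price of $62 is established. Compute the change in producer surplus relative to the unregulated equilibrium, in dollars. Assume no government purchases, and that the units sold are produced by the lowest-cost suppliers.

115

In a free market, 157 - 2P = P - 14 gives the equilibrium P* = 57, Q* = 43.
Since 62 > 57, the floor is binding.
At P = 62: Qd = 157 - 2·62 = 33 and Qs = 62 - 14 = 48.
Producer surplus without the control is ½ · (57 - 14) · 43 = 924.5.
With the floor, 33 units are sold at 62. The supply price at Q = 33 is 47, so PS = ½ · [(62 - 14) + (62 - 47)] · 33 = 1039.5.
Change in producer surplus = 1039.5 - 924.5 = 115.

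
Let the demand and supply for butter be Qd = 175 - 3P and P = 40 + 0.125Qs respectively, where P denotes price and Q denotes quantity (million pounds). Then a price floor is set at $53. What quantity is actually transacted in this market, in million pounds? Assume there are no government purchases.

Rearranging supply gives Qs = 8P - 320. In a free market, 175 - 3P = 8P - 320 gives the equilibrium P* = 45, Q* = 40.
The floor of 53 is above the equilibrium price 45, so it binds.
At P = 53: Qd = 175 - 3·53 = 16 and Qs = 8·53 - 320 = 104.
The quantity actually transacted is the short side, demand: 16.

16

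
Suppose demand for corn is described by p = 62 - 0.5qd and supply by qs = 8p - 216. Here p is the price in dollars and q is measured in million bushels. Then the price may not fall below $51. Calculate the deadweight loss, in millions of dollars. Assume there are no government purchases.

Rearranging demand gives qd = 124 - 2p. In a free market, 124 - 2p = 8p - 216 gives the equilibrium p* = 34, q* = 56.
Since 51 > 34, the floor is binding.
At p = 51: qd = 124 - 2·51 = 22 and qs = 8·51 - 216 = 192.
Quantity traded falls to 22. At q = 22 the demand price is (124 - 22)/2 = 51 and the supply price is (216 + 22)/8 = 29.75.
Deadweight loss = ½ · (51 - 29.75) · (56 - 22) = ½ · 21.25 · 34 = 361.25.

361.25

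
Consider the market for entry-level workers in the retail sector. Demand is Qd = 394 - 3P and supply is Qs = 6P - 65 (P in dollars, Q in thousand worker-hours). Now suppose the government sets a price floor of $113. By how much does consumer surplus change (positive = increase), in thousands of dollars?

In a free market, 394 - 3P = 6P - 65 gives the equilibrium P* = 51, Q* = 241.
Because the floor (113) lies above the market-clearing price, it is binding.
At P = 113: Qd = 394 - 3·113 = 55 and Qs = 6·113 - 65 = 613.
Consumer surplus without the control is ½ · (394/3 - 51) · 241 = 58081/6.
With the floor, consumers buy 55 units at 113, so CS = ½ · (394/3 - 113) · 55 = 3025/6.
Change in consumer surplus = 3025/6 - 58081/6 = -9176.

-9176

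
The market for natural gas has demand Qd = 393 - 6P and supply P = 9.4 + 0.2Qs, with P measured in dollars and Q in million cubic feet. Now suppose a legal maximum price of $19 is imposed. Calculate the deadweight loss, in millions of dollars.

Rearranging supply gives Qs = 5P - 47. Without the control the market clears where 393 - 6P = 5P - 47, i.e. P* = 40 and Q* = 153.
Since 19 < 40, the ceiling is binding.
At P = 19: Qd = 393 - 6·19 = 279 and Qs = 5·19 - 47 = 48.
Quantity traded falls to 48. At Q = 48 the demand price is (393 - 48)/6 = 57.5 and the supply price is (47 + 48)/5 = 19.
Deadweight loss = ½ · (57.5 - 19) · (153 - 48) = ½ · 38.5 · 105 = 2021.25.

2021.25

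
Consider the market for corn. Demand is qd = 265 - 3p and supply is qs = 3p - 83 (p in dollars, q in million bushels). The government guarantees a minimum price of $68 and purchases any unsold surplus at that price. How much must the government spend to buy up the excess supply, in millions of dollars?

4080

Equilibrium: 265 - 3p = 3p - 83, so 348 = 6p and p* = 58, q* = 91.
Because the floor (68) lies above the market-clearing price, it is binding.
At p = 68: qd = 265 - 3·68 = 61 and qs = 3·68 - 83 = 121.
Surplus = qs - qd = 60.
Government expenditure = surplus × support price = 60 × 68 = 4080.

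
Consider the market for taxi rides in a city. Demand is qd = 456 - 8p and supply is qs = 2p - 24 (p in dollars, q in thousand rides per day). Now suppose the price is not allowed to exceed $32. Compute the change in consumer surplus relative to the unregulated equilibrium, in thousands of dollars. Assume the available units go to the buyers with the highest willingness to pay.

576

Setting quantity demanded equal to quantity supplied, 456 - 8p = 2p - 24, gives p* = 48 and q* = 72.
Since 32 < 48, the ceiling is binding.
At p = 32: qd = 456 - 8·32 = 200 and qs = 2·32 - 24 = 40.
Consumer surplus without the control is ½ · (57 - 48) · 72 = 324.
With the ceiling, 40 units are sold at 32 (assume they go to the highest-value buyers). The demand price at q = 40 is 52, so CS = ½ · [(57 - 32) + (52 - 32)] · 40 = 900.
Change in consumer surplus = 900 - 324 = 576.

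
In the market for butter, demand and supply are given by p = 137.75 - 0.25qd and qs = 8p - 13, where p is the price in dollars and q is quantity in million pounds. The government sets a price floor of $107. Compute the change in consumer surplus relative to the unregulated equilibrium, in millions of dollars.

Rearranging demand gives qd = 551 - 4p. Equilibrium: 551 - 4p = 8p - 13, so 564 = 12p and p* = 47, q* = 363.
Since 107 > 47, the floor is binding.
At p = 107: qd = 551 - 4·107 = 123 and qs = 8·107 - 13 = 843.
Consumer surplus without the control is ½ · (137.75 - 47) · 363 = 16471.125.
With the floor, consumers buy 123 units at 107, so CS = ½ · (137.75 - 107) · 123 = 1891.125.
Change in consumer surplus = 1891.125 - 16471.125 = -14580.

-14580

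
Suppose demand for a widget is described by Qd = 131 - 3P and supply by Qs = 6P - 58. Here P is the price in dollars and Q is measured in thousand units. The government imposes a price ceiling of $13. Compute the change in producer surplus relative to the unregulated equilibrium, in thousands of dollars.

-352

Without the control the market clears where 131 - 3P = 6P - 58, i.e. P* = 21 and Q* = 68.
The ceiling of 13 is below the equilibrium price 21, so it binds.
At P = 13: Qd = 131 - 3·13 = 92 and Qs = 6·13 - 58 = 20.
Producer surplus without the control is ½ · (21 - 29/3) · 68 = 1156/3.
With the ceiling, producers sell 20 units at 13, so PS = ½ · (13 - 29/3) · 20 = 100/3.
Change in producer surplus = 100/3 - 1156/3 = -352.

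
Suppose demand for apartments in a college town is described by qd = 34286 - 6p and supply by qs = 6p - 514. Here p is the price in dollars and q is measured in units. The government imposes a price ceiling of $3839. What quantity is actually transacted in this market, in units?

Setting quantity demanded equal to quantity supplied, 34286 - 6p = 6p - 514, gives p* = 2900 and q* = 16886.
Since 3839 is above p* = 2900, the ceiling does not bind and the free-market outcome prevails.

16886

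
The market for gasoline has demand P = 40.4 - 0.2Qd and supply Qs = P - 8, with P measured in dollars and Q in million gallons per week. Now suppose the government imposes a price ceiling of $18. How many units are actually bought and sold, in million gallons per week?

Rearranging demand gives Qd = 202 - 5P. Equilibrium: 202 - 5P = P - 8, so 210 = 6P and P* = 35, Q* = 27.
Since 18 < 35, the ceiling is binding.
At P = 18: Qd = 202 - 5·18 = 112 and Qs = 18 - 8 = 10.
The quantity actually transacted is the short side, supply: 10.

10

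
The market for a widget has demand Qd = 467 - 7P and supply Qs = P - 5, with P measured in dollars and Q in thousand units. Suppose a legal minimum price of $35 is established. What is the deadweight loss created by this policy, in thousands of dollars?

0

Equilibrium: 467 - 7P = P - 5, so 472 = 8P and P* = 59, Q* = 54.
The floor of 35 is below the equilibrium price 59, so it is not binding; the market clears at P* = 59, Q* = 54.
Since the control does not bind, no trades are prevented and deadweight loss is zero.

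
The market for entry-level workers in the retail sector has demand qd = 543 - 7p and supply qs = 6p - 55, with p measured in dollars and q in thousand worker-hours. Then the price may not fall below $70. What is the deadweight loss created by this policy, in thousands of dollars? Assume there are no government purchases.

4368

In a free market, 543 - 7p = 6p - 55 gives the equilibrium p* = 46, q* = 221.
Since 70 > 46, the floor is binding.
At p = 70: qd = 543 - 7·70 = 53 and qs = 6·70 - 55 = 365.
Quantity traded falls to 53. At q = 53 the demand price is (543 - 53)/7 = 70 and the supply price is (55 + 53)/6 = 18.
Deadweight loss = ½ · (70 - 18) · (221 - 53) = ½ · 52 · 168 = 4368.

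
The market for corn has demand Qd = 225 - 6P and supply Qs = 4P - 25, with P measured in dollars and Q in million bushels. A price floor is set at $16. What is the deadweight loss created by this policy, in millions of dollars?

0

Equilibrium: 225 - 6P = 4P - 25, so 250 = 10P and P* = 25, Q* = 75.
Since 16 is below P* = 25, the floor does not bind and the free-market outcome prevails.
Since the control does not bind, no trades are prevented and deadweight loss is zero.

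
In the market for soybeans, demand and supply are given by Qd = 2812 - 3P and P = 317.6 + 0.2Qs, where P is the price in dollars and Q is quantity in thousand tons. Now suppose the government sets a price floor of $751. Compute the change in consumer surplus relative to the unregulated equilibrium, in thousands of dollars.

-172960.5

Rearranging supply gives Qs = 5P - 1588. In a free market, 2812 - 3P = 5P - 1588 gives the equilibrium P* = 550, Q* = 1162.
Because the floor (751) lies above the market-clearing price, it is binding.
At P = 751: Qd = 2812 - 3·751 = 559 and Qs = 5·751 - 1588 = 2167.
Consumer surplus without the control is ½ · (2812/3 - 550) · 1162 = 675122/3.
With the floor, consumers buy 559 units at 751, so CS = ½ · (2812/3 - 751) · 559 = 312481/6.
Change in consumer surplus = 312481/6 - 675122/3 = -172960.5.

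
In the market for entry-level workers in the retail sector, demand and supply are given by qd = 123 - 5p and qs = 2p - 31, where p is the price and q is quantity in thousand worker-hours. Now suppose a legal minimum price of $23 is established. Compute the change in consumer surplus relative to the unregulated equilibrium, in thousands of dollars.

-10.5

Setting quantity demanded equal to quantity supplied, 123 - 5p = 2p - 31, gives p* = 22 and q* = 13.
Since 23 > 22, the floor is binding.
At p = 23: qd = 123 - 5·23 = 8 and qs = 2·23 - 31 = 15.
Consumer surplus without the control is ½ · (24.6 - 22) · 13 = 16.9.
With the floor, consumers buy 8 units at 23, so CS = ½ · (24.6 - 23) · 8 = 6.4.
Change in consumer surplus = 6.4 - 16.9 = -10.5.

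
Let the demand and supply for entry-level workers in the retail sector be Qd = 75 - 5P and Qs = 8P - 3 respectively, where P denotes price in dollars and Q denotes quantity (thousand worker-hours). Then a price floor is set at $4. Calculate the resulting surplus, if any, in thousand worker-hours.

0

Without the control the market clears where 75 - 5P = 8P - 3, i.e. P* = 6 and Q* = 45.
Since 4 is below P* = 6, the floor does not bind and the free-market outcome prevails.
Since the control does not bind, there is no surplus.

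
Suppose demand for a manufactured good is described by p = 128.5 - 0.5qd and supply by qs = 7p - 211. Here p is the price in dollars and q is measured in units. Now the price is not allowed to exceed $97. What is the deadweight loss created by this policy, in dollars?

Rearranging demand gives qd = 257 - 2p. Without the control the market clears where 257 - 2p = 7p - 211, i.e. p* = 52 and q* = 153.
Since 97 is above p* = 52, the ceiling does not bind and the free-market outcome prevails.
Since the control does not bind, no trades are prevented and deadweight loss is zero.

0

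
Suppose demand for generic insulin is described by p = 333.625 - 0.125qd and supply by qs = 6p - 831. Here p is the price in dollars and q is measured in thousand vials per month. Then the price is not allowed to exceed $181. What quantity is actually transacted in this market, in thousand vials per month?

Rearranging demand gives qd = 2669 - 8p. Equilibrium: 2669 - 8p = 6p - 831, so 3500 = 14p and p* = 250, q* = 669.
The ceiling of 181 is below the equilibrium price 250, so it binds.
At p = 181: qd = 2669 - 8·181 = 1221 and qs = 6·181 - 831 = 255.
The quantity actually transacted is the short side, supply: 255.

255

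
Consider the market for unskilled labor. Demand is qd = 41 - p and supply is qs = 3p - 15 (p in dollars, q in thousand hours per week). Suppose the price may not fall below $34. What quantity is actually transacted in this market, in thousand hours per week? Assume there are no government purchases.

7

In a free market, 41 - p = 3p - 15 gives the equilibrium p* = 14, q* = 27.
Since 34 > 14, the floor is binding.
At p = 34: qd = 41 - 34 = 7 and qs = 3·34 - 15 = 87.
The quantity actually transacted is the short side, demand: 7.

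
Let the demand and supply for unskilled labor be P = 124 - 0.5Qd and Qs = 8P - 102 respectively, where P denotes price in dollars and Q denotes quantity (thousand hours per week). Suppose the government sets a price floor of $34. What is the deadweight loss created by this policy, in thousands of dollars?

0

Rearranging demand gives Qd = 248 - 2P. Setting quantity demanded equal to quantity supplied, 248 - 2P = 8P - 102, gives P* = 35 and Q* = 178.
Since 34 is below P* = 35, the floor does not bind and the free-market outcome prevails.
Since the control does not bind, no trades are prevented and deadweight loss is zero.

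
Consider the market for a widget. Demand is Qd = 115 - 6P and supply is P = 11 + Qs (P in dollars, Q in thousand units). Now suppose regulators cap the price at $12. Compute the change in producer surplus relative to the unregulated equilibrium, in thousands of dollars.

Rearranging supply gives Qs = P - 11. Equilibrium: 115 - 6P = P - 11, so 126 = 7P and P* = 18, Q* = 7.
The ceiling of 12 is below the equilibrium price 18, so it binds.
At P = 12: Qd = 115 - 6·12 = 43 and Qs = 12 - 11 = 1.
Producer surplus without the control is ½ · (18 - 11) · 7 = 24.5.
With the ceiling, producers sell 1 units at 12, so PS = ½ · (12 - 11) · 1 = 0.5.
Change in producer surplus = 0.5 - 24.5 = -24.

-24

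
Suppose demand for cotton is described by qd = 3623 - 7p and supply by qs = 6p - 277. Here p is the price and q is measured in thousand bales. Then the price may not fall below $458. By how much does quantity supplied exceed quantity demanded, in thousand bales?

Equilibrium: 3623 - 7p = 6p - 277, so 3900 = 13p and p* = 300, q* = 1523.
Since 458 > 300, the floor is binding.
At p = 458: qd = 3623 - 7·458 = 417 and qs = 6·458 - 277 = 2471.
Surplus = qs - qd = 2471 - 417 = 2054.

2054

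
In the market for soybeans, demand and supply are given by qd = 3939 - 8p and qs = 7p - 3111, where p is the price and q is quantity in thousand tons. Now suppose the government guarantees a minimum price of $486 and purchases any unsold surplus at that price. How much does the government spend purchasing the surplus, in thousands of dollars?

Equilibrium: 3939 - 8p = 7p - 3111, so 7050 = 15p and p* = 470, q* = 179.
Because the floor (486) lies above the market-clearing price, it is binding.
At p = 486: qd = 3939 - 8·486 = 51 and qs = 7·486 - 3111 = 291.
Surplus = qs - qd = 240.
Government expenditure = surplus × support price = 240 × 486 = 116640.

116640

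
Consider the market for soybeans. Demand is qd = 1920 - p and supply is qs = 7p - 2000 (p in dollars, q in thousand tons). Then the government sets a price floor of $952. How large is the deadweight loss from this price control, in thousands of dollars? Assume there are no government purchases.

Setting quantity demanded equal to quantity supplied, 1920 - p = 7p - 2000, gives p* = 490 and q* = 1430.
Since 952 > 490, the floor is binding.
At p = 952: qd = 1920 - 952 = 968 and qs = 7·952 - 2000 = 4664.
Quantity traded falls to 968. At q = 968 the demand price is 1920 - 968 = 952 and the supply price is (2000 + 968)/7 = 424.
Deadweight loss = ½ · (952 - 424) · (1430 - 968) = ½ · 528 · 462 = 121968.

121968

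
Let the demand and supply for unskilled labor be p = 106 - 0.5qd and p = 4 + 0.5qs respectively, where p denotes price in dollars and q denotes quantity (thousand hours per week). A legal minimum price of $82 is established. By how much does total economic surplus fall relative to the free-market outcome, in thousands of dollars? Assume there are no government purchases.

1458

Rearranging demand gives qd = 212 - 2p; rearranging supply gives qs = 2p - 8. In a free market, 212 - 2p = 2p - 8 gives the equilibrium p* = 55, q* = 102.
Because the floor (82) lies above the market-clearing price, it is binding.
At p = 82: qd = 212 - 2·82 = 48 and qs = 2·82 - 8 = 156.
Quantity traded falls to 48. At q = 48 the demand price is (212 - 48)/2 = 82 and the supply price is (8 + 48)/2 = 28.
Deadweight loss = ½ · (82 - 28) · (102 - 48) = ½ · 54 · 54 = 1458.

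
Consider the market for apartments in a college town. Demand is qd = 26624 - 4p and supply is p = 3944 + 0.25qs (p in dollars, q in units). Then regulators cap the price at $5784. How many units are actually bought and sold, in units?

Rearranging supply gives qs = 4p - 15776. Equilibrium: 26624 - 4p = 4p - 15776, so 42400 = 8p and p* = 5300, q* = 5424.
The ceiling of 5784 is above the equilibrium price 5300, so it is not binding; the market clears at p* = 5300, q* = 5424.

5424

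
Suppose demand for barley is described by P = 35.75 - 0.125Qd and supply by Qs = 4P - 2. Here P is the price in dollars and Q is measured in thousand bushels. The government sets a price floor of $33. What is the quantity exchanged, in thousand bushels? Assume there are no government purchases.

22

Rearranging demand gives Qd = 286 - 8P. Without the control the market clears where 286 - 8P = 4P - 2, i.e. P* = 24 and Q* = 94.
Because the floor (33) lies above the market-clearing price, it is binding.
At P = 33: Qd = 286 - 8·33 = 22 and Qs = 4·33 - 2 = 130.
The quantity actually transacted is the short side, demand: 22.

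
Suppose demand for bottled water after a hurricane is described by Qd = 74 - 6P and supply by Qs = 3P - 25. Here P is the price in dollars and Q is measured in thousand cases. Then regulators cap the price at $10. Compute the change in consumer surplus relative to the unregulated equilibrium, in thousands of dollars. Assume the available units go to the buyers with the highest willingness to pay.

4.25

In a free market, 74 - 6P = 3P - 25 gives the equilibrium P* = 11, Q* = 8.
Because the ceiling (10) lies below the market-clearing price, it is binding.
At P = 10: Qd = 74 - 6·10 = 14 and Qs = 3·10 - 25 = 5.
Consumer surplus without the control is ½ · (37/3 - 11) · 8 = 16/3.
With the ceiling, 5 units are sold at 10 (assume they go to the highest-value buyers). The demand price at Q = 5 is 11.5, so CS = ½ · [(37/3 - 10) + (11.5 - 10)] · 5 = 115/12.
Change in consumer surplus = 115/12 - 16/3 = 4.25.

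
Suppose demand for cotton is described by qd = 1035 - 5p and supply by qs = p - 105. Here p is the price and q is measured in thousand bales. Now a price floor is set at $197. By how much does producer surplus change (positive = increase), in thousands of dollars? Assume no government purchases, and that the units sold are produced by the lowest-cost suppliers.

Without the control the market clears where 1035 - 5p = p - 105, i.e. p* = 190 and q* = 85.
Since 197 > 190, the floor is binding.
At p = 197: qd = 1035 - 5·197 = 50 and qs = 197 - 105 = 92.
Producer surplus without the control is ½ · (190 - 105) · 85 = 3612.5.
With the floor, 50 units are sold at 197. The supply price at q = 50 is 155, so PS = ½ · [(197 - 105) + (197 - 155)] · 50 = 3350.
Change in producer surplus = 3350 - 3612.5 = -262.5.

-262.5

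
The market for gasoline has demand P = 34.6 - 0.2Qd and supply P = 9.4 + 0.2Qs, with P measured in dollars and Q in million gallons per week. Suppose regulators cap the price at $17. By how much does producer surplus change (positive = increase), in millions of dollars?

Rearranging demand gives Qd = 173 - 5P; rearranging supply gives Qs = 5P - 47. In a free market, 173 - 5P = 5P - 47 gives the equilibrium P* = 22, Q* = 63.
Since 17 < 22, the ceiling is binding.
At P = 17: Qd = 173 - 5·17 = 88 and Qs = 5·17 - 47 = 38.
Producer surplus without the control is ½ · (22 - 9.4) · 63 = 396.9.
With the ceiling, producers sell 38 units at 17, so PS = ½ · (17 - 9.4) · 38 = 144.4.
Change in producer surplus = 144.4 - 396.9 = -252.5.

-252.5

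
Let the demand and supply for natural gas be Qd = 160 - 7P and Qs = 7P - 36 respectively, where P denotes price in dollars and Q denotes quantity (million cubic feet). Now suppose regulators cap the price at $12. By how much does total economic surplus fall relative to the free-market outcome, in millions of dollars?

Setting quantity demanded equal to quantity supplied, 160 - 7P = 7P - 36, gives P* = 14 and Q* = 62.
Since 12 < 14, the ceiling is binding.
At P = 12: Qd = 160 - 7·12 = 76 and Qs = 7·12 - 36 = 48.
Quantity traded falls to 48. At Q = 48 the demand price is (160 - 48)/7 = 16 and the supply price is (36 + 48)/7 = 12.
Deadweight loss = ½ · (16 - 12) · (62 - 48) = ½ · 4 · 14 = 28.

28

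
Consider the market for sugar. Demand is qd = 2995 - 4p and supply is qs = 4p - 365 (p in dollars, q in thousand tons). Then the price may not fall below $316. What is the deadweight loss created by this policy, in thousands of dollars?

Equilibrium: 2995 - 4p = 4p - 365, so 3360 = 8p and p* = 420, q* = 1315.
Since 316 is below p* = 420, the floor does not bind and the free-market outcome prevails.
Since the control does not bind, no trades are prevented and deadweight loss is zero.

0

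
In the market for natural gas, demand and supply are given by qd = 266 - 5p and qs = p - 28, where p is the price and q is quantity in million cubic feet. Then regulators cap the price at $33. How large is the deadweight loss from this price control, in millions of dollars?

153.6

In a free market, 266 - 5p = p - 28 gives the equilibrium p* = 49, q* = 21.
The ceiling of 33 is below the equilibrium price 49, so it binds.
At p = 33: qd = 266 - 5·33 = 101 and qs = 33 - 28 = 5.
Quantity traded falls to 5. At q = 5 the demand price is (266 - 5)/5 = 52.2 and the supply price is 28 + 5 = 33.
Deadweight loss = ½ · (52.2 - 33) · (21 - 5) = ½ · 19.2 · 16 = 153.6.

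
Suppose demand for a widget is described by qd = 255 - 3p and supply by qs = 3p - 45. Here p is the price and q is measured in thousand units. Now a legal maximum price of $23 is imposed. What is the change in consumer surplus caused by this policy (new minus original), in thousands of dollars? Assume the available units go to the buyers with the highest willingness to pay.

In a free market, 255 - 3p = 3p - 45 gives the equilibrium p* = 50, q* = 105.
The ceiling of 23 is below the equilibrium price 50, so it binds.
At p = 23: qd = 255 - 3·23 = 186 and qs = 3·23 - 45 = 24.
Consumer surplus without the control is ½ · (85 - 50) · 105 = 1837.5.
With the ceiling, 24 units are sold at 23 (assume they go to the highest-value buyers). The demand price at q = 24 is 77, so CS = ½ · [(85 - 23) + (77 - 23)] · 24 = 1392.
Change in consumer surplus = 1392 - 1837.5 = -445.5.

-445.5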